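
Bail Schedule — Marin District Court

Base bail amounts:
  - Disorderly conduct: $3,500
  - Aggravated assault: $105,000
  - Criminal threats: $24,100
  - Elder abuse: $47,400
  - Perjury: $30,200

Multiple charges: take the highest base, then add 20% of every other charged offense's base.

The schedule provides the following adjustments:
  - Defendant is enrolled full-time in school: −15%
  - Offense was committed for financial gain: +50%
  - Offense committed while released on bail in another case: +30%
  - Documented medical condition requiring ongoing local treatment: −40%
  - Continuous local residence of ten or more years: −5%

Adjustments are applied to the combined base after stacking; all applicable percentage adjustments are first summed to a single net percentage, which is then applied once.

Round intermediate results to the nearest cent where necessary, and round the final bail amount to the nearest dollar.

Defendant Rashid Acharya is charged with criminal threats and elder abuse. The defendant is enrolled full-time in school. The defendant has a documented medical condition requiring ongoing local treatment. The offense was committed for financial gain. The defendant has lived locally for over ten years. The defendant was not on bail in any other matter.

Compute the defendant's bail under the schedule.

$46,998

Base amounts from the schedule: criminal threats $24,100; elder abuse $47,400.
Stacking rule: highest base plus 20% of each additional charge. Highest is elder abuse at $47,400. Additional: $24,100 × 20% = $4,820. Combined base = $47,400 + $4,820 = $52,220.
Net percentage adjustment: −15% +50% −40% −5% = −10%. $52,220 × 0.9 = $46,998.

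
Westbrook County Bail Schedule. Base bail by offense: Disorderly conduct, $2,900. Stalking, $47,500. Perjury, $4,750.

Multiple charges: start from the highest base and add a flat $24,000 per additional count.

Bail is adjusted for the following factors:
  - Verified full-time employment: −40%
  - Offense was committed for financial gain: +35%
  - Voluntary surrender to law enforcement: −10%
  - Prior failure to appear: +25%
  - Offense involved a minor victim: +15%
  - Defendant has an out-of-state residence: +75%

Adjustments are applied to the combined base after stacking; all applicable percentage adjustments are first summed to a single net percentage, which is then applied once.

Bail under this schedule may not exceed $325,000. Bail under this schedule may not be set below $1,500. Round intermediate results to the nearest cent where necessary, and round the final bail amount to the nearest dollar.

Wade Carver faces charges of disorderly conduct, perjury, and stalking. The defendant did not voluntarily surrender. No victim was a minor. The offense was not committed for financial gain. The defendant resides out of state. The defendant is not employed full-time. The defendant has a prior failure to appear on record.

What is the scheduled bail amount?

$191,000

Base amounts from the schedule: disorderly conduct $2,900; perjury $4,750; stalking $47,500.
Stacking rule: highest base plus $24,000 per additional charge. Highest is stalking at $47,500; 2 additional charges → +$48,000. Combined base = $95,500.
Net percentage adjustment: +25% +75% = +100%. $95,500 × 2 = $191,000.
$191,000 is within the $325,000 maximum.
$191,000 is at or above the $1,500 minimum.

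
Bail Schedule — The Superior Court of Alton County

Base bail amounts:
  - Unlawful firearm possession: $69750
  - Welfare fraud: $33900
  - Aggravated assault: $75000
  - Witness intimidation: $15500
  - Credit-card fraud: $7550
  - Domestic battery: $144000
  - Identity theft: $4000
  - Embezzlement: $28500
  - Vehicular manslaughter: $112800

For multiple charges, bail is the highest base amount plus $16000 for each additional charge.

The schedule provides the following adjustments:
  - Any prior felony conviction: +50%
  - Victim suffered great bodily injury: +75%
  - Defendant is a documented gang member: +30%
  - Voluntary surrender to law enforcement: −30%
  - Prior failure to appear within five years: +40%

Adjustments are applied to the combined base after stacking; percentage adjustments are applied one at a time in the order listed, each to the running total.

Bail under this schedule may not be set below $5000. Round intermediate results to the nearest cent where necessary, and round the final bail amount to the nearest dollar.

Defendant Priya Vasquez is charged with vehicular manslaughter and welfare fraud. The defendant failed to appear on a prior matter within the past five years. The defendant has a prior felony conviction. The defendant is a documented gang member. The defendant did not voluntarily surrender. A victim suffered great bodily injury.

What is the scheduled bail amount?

Base amounts from the schedule: vehicular manslaughter $112800; welfare fraud $33900.
Stacking rule: highest base plus $16000 per additional charge. Highest is vehicular manslaughter at $112800; 1 additional charge → +$16000. Combined base = $128800.
Any prior felony conviction (+50%): $128800 × 1.5 = $193200.
Victim suffered great bodily injury (+75%): $193200 × 1.75 = $338100.
Defendant is a documented gang member (+30%): $338100 × 1.3 = $439530.
Prior failure to appear within five years (+40%): $439530 × 1.4 = $615342.
$615342 is at or above the $5000 minimum.

$615342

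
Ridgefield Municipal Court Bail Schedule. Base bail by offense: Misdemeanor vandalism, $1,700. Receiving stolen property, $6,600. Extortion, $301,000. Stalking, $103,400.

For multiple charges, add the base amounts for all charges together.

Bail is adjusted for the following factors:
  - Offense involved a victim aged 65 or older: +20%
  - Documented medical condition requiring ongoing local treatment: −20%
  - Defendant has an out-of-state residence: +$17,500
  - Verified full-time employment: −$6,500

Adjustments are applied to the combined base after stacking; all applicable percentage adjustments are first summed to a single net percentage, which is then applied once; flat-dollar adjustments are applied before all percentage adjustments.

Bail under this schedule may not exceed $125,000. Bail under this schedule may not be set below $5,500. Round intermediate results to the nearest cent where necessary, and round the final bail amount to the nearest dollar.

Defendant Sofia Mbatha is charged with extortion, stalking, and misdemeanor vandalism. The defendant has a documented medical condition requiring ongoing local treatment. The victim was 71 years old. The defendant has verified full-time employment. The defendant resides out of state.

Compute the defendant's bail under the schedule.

Base amounts from the schedule: extortion $301,000; stalking $103,400; misdemeanor vandalism $1,700.
Stacking rule: sum of all bases. $301,000 + $103,400 + $1,700 = $406,100.
Defendant has an out-of-state residence (+$17,500 flat): $406,100 + $17,500 = $423,600.
Verified full-time employment (−$6,500 flat): $423,600 − $6,500 = $417,100.
Net percentage adjustment: +20% −20% = +0%. $417,100 × 1 = $417,100.
Result $417,100 exceeds the maximum of $125,000; bail is capped at $125,000.
$125,000 is at or above the $5,500 minimum.

$125,000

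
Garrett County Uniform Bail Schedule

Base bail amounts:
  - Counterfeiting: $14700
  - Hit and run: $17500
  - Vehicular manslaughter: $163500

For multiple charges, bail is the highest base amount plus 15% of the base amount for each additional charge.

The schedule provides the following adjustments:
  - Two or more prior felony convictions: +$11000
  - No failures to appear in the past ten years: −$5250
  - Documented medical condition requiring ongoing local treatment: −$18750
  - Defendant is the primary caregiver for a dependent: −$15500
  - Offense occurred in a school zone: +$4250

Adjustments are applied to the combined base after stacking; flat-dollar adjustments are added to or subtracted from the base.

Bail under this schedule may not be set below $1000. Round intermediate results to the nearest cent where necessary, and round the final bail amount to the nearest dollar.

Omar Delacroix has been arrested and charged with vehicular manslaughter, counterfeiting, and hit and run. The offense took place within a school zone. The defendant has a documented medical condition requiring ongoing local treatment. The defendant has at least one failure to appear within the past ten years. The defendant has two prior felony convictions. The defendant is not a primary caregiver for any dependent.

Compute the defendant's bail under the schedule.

$164830

Base amounts from the schedule: vehicular manslaughter $163500; counterfeiting $14700; hit and run $17500.
Stacking rule: highest base plus 15% of each additional charge. Highest is vehicular manslaughter at $163500. Additional: $14700 × 15% = $2205; $17500 × 15% = $2625. Combined base = $163500 + $4830 = $168330.
Two or more prior felony convictions (+$11000 flat): $168330 + $11000 = $179330.
Documented medical condition requiring ongoing local treatment (−$18750 flat): $179330 − $18750 = $160580.
Offense occurred in a school zone (+$4250 flat): $160580 + $4250 = $164830.
$164830 is at or above the $1000 minimum.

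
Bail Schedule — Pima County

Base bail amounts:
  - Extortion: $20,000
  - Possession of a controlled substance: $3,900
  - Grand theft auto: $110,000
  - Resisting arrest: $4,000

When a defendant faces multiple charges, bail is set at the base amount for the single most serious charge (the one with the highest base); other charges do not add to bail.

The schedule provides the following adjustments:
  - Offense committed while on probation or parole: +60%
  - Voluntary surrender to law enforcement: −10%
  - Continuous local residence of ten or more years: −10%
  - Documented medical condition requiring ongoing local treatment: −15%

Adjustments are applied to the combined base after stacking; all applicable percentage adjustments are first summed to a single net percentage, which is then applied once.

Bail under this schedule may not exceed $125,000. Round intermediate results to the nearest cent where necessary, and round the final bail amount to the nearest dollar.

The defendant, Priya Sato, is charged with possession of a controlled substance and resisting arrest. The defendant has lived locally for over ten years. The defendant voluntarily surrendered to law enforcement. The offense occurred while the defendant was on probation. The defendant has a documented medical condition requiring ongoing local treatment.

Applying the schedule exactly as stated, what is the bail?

$5,000

Base amounts from the schedule: possession of a controlled substance $3,900; resisting arrest $4,000.
Stacking rule: use the highest base only. Highest is resisting arrest at $4,000. Combined base = $4,000.
Net percentage adjustment: +60% −10% −10% −15% = +25%. $4,000 × 1.25 = $5,000.
$5,000 is within the $125,000 maximum.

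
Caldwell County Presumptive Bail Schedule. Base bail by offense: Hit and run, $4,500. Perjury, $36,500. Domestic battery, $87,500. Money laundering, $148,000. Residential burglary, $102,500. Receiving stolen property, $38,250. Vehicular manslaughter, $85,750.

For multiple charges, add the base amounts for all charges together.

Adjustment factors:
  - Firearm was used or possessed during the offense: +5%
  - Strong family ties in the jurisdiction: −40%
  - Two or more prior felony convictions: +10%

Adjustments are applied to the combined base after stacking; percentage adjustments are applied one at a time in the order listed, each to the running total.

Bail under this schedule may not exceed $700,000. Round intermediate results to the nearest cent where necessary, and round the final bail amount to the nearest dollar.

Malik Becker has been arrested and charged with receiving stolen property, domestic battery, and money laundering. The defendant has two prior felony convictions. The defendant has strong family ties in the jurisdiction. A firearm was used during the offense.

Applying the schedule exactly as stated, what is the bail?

Base amounts from the schedule: receiving stolen property $38,250; domestic battery $87,500; money laundering $148,000.
Stacking rule: sum of all bases. $38,250 + $87,500 + $148,000 = $273,750.
Firearm was used or possessed during the offense (+5%): $273,750 × 1.05 = $287,437.50.
Strong family ties in the jurisdiction (−40%): $287,437.50 × 0.6 = $172,462.50.
Two or more prior felony convictions (+10%): $172,462.50 × 1.1 = $189,708.75.
$189,708.75 is within the $700,000 maximum.
Rounded to the nearest dollar: $189,709.

$189,709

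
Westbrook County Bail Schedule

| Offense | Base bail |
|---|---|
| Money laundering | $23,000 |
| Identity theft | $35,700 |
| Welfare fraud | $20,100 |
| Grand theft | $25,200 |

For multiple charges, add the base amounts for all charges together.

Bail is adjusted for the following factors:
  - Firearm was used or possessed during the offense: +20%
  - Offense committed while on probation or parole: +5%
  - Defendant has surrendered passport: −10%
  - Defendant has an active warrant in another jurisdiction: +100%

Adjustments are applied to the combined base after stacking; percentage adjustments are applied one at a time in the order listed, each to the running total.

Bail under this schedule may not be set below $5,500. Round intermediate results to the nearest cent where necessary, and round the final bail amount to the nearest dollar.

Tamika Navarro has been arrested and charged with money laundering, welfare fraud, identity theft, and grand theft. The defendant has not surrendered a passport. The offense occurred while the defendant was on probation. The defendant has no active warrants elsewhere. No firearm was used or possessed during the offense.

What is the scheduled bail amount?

Base amounts from the schedule: money laundering $23,000; welfare fraud $20,100; identity theft $35,700; grand theft $25,200.
Stacking rule: sum of all bases. $23,000 + $20,100 + $35,700 + $25,200 = $104,000.
Offense committed while on probation or parole (+5%): $104,000 × 1.05 = $109,200.
$109,200 is at or above the $5,500 minimum.

$109,200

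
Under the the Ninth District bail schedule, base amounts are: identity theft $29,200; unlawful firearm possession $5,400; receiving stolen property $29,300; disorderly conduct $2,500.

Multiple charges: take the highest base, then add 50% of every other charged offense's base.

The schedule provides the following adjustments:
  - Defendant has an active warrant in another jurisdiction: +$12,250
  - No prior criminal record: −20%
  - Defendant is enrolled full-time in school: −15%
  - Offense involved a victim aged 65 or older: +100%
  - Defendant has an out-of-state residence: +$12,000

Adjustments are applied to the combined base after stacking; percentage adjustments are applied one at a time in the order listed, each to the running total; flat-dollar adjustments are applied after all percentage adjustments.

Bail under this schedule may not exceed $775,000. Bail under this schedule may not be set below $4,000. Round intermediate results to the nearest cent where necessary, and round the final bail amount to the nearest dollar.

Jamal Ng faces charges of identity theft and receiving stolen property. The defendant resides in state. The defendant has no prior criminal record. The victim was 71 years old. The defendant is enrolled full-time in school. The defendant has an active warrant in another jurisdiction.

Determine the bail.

Base amounts from the schedule: identity theft $29,200; receiving stolen property $29,300.
Stacking rule: highest base plus 50% of each additional charge. Highest is receiving stolen property at $29,300. Additional: $29,200 × 50% = $14,600. Combined base = $29,300 + $14,600 = $43,900.
No prior criminal record (−20%): $43,900 × 0.8 = $35,120.
Defendant is enrolled full-time in school (−15%): $35,120 × 0.85 = $29,852.
Offense involved a victim aged 65 or older (+100%): $29,852 × 2 = $59,704.
Defendant has an active warrant in another jurisdiction (+$12,250 flat): $59,704 + $12,250 = $71,954.
$71,954 is within the $775,000 maximum.
$71,954 is at or above the $4,000 minimum.

$71,954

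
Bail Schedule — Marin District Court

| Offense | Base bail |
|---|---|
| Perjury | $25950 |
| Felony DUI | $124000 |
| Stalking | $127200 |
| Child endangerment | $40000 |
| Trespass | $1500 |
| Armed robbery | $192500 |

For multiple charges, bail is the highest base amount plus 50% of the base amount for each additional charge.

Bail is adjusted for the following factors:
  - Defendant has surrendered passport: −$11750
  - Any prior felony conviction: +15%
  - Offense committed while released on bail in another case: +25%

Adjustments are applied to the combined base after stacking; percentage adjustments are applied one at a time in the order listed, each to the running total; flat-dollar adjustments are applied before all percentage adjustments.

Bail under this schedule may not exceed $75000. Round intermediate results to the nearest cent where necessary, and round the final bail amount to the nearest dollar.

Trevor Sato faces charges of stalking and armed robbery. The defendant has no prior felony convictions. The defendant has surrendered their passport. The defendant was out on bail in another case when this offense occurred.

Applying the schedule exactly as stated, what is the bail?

Base amounts from the schedule: stalking $127200; armed robbery $192500.
Stacking rule: highest base plus 50% of each additional charge. Highest is armed robbery at $192500. Additional: $127200 × 50% = $63600. Combined base = $192500 + $63600 = $256100.
Defendant has surrendered passport (−$11750 flat): $256100 − $11750 = $244350.
Offense committed while released on bail in another case (+25%): $244350 × 1.25 = $305437.50.
Result $305437.50 exceeds the maximum of $75000; bail is capped at $75000.

$75000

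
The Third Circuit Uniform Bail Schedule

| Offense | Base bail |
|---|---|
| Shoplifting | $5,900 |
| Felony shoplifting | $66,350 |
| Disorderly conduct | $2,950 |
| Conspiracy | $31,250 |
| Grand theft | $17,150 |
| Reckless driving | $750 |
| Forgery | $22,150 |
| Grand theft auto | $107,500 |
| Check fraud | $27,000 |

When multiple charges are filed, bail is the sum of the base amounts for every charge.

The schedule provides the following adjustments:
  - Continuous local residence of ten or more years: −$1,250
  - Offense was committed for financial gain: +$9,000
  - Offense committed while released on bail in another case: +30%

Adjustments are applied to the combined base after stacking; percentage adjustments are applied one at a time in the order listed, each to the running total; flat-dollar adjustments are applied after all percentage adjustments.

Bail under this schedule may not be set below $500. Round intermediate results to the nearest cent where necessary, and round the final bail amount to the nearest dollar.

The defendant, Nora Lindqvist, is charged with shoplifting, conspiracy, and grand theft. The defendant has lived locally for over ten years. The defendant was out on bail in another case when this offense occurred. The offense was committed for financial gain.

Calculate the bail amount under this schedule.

Base amounts from the schedule: shoplifting $5,900; conspiracy $31,250; grand theft $17,150.
Stacking rule: sum of all bases. $5,900 + $31,250 + $17,150 = $54,300.
Offense committed while released on bail in another case (+30%): $54,300 × 1.3 = $70,590.
Continuous local residence of ten or more years (−$1,250 flat): $70,590 − $1,250 = $69,340.
Offense was committed for financial gain (+$9,000 flat): $69,340 + $9,000 = $78,340.
$78,340 is at or above the $500 minimum.

$78,340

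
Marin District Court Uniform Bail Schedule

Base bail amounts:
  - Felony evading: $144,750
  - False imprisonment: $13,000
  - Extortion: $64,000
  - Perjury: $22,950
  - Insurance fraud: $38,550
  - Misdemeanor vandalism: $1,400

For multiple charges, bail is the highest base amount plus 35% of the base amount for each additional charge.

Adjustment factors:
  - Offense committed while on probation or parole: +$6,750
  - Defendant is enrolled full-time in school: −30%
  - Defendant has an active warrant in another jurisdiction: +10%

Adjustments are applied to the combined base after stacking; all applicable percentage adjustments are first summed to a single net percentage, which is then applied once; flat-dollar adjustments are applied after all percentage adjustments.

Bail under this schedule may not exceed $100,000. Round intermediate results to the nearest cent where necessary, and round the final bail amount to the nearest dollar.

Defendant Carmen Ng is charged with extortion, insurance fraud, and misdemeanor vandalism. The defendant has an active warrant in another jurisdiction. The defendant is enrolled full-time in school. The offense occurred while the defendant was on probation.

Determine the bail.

Base amounts from the schedule: extortion $64,000; insurance fraud $38,550; misdemeanor vandalism $1,400.
Stacking rule: highest base plus 35% of each additional charge. Highest is extortion at $64,000. Additional: $38,550 × 35% = $13,492.50; $1,400 × 35% = $490. Combined base = $64,000 + $13,982.50 = $77,982.50.
Net percentage adjustment: −30% +10% = −20%. $77,982.50 × 0.8 = $62,386.
Offense committed while on probation or parole (+$6,750 flat): $62,386 + $6,750 = $69,136.
$69,136 is within the $100,000 maximum.

$69,136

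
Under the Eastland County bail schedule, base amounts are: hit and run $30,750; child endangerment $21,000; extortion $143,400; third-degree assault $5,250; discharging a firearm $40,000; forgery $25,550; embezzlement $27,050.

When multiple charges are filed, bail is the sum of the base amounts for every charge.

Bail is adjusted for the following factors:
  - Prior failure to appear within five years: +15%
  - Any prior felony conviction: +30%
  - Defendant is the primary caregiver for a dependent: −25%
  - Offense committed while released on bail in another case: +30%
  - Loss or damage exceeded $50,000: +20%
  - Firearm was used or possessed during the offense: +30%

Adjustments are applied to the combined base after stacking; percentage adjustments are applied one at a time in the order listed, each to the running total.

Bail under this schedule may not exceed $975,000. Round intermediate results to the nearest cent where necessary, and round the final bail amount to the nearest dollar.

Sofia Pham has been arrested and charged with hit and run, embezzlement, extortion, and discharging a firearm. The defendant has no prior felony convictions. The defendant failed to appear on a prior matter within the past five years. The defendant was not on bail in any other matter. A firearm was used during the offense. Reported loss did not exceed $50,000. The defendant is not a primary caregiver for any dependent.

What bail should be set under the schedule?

$360,594

Base amounts from the schedule: hit and run $30,750; embezzlement $27,050; extortion $143,400; discharging a firearm $40,000.
Stacking rule: sum of all bases. $30,750 + $27,050 + $143,400 + $40,000 = $241,200.
Prior failure to appear within five years (+15%): $241,200 × 1.15 = $277,380.
Firearm was used or possessed during the offense (+30%): $277,380 × 1.3 = $360,594.
$360,594 is within the $975,000 maximum.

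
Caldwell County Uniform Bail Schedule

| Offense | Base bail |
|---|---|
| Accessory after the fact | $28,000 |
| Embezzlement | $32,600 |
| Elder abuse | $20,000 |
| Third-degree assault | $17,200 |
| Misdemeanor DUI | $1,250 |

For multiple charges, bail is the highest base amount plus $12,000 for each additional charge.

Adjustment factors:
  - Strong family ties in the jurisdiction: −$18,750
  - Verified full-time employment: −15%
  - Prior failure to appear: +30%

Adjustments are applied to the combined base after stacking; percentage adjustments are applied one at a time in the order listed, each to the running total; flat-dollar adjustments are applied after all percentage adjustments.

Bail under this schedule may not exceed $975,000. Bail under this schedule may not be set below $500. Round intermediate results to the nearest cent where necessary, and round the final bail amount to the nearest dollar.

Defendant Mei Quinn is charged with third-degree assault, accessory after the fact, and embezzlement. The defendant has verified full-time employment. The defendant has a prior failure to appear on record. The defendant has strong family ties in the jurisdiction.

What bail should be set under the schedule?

$43,793

Base amounts from the schedule: third-degree assault $17,200; accessory after the fact $28,000; embezzlement $32,600.
Stacking rule: highest base plus $12,000 per additional charge. Highest is embezzlement at $32,600; 2 additional charges → +$24,000. Combined base = $56,600.
Verified full-time employment (−15%): $56,600 × 0.85 = $48,110.
Prior failure to appear (+30%): $48,110 × 1.3 = $62,543.
Strong family ties in the jurisdiction (−$18,750 flat): $62,543 − $18,750 = $43,793.
$43,793 is within the $975,000 maximum.
$43,793 is at or above the $500 minimum.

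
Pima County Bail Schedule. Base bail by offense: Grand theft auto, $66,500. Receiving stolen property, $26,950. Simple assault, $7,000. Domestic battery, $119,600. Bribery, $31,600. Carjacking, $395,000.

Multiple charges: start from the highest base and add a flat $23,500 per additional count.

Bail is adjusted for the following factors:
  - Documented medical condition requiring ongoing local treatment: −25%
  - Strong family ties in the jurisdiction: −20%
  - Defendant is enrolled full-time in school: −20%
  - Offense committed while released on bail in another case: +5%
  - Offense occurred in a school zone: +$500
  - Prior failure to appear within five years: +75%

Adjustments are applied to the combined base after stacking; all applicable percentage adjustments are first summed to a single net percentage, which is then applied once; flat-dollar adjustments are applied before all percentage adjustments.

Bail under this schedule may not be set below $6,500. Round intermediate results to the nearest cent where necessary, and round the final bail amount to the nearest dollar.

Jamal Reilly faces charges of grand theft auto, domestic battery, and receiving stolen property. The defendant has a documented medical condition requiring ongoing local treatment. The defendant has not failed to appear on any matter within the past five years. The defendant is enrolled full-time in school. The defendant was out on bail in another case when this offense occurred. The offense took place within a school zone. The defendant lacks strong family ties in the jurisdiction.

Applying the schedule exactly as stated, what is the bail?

Base amounts from the schedule: grand theft auto $66,500; domestic battery $119,600; receiving stolen property $26,950.
Stacking rule: highest base plus $23,500 per additional charge. Highest is domestic battery at $119,600; 2 additional charges → +$47,000. Combined base = $166,600.
Offense occurred in a school zone (+$500 flat): $166,600 + $500 = $167,100.
Net percentage adjustment: −25% −20% +5% = −40%. $167,100 × 0.6 = $100,260.
$100,260 is at or above the $6,500 minimum.

$100,260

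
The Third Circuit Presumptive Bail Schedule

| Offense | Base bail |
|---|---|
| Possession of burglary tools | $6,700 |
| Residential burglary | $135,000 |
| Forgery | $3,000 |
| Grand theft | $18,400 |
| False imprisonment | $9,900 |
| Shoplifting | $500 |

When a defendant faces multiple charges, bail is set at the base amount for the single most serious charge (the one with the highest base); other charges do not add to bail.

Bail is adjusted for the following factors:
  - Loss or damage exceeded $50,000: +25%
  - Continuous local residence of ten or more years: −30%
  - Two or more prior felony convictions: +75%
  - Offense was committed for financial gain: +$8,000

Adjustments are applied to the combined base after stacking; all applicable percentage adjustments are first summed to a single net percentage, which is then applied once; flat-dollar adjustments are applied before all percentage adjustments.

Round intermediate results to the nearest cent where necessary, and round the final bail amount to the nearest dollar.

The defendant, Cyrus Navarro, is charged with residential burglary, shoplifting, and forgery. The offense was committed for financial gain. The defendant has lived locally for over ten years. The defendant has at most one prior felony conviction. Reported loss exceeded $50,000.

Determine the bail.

Base amounts from the schedule: residential burglary $135,000; shoplifting $500; forgery $3,000.
Stacking rule: use the highest base only. Highest is residential burglary at $135,000. Combined base = $135,000.
Offense was committed for financial gain (+$8,000 flat): $135,000 + $8,000 = $143,000.
Net percentage adjustment: +25% −30% = −5%. $143,000 × 0.95 = $135,850.

$135,850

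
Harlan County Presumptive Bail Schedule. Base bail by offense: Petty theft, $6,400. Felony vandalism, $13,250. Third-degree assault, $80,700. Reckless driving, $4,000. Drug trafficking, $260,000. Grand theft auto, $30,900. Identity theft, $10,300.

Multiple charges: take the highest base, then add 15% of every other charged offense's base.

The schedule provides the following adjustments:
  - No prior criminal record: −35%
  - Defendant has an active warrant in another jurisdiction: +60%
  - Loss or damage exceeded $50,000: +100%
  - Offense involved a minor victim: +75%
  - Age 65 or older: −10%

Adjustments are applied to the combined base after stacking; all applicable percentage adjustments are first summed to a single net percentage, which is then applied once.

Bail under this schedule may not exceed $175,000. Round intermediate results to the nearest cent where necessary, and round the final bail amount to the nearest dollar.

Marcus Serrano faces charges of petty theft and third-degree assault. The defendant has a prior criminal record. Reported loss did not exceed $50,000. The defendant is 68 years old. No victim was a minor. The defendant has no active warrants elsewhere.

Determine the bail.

$73,494

Base amounts from the schedule: petty theft $6,400; third-degree assault $80,700.
Stacking rule: highest base plus 15% of each additional charge. Highest is third-degree assault at $80,700. Additional: $6,400 × 15% = $960. Combined base = $80,700 + $960 = $81,660.
Age 65 or older (−10%): $81,660 × 0.9 = $73,494.
$73,494 is within the $175,000 maximum.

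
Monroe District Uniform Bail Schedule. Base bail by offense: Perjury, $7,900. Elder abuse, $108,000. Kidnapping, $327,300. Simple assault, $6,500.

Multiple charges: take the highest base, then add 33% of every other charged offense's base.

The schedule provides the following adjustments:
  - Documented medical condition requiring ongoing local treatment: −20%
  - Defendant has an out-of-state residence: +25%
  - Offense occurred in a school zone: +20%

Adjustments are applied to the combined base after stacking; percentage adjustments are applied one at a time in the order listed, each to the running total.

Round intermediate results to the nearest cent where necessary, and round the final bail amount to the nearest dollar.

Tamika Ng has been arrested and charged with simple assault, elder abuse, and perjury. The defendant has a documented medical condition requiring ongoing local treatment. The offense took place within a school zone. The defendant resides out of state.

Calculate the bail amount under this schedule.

Base amounts from the schedule: simple assault $6,500; elder abuse $108,000; perjury $7,900.
Stacking rule: highest base plus 33% of each additional charge. Highest is elder abuse at $108,000. Additional: $6,500 × 33% = $2,145; $7,900 × 33% = $2,607. Combined base = $108,000 + $4,752 = $112,752.
Documented medical condition requiring ongoing local treatment (−20%): $112,752 × 0.8 = $90,201.60.
Defendant has an out-of-state residence (+25%): $90,201.60 × 1.25 = $112,752.
Offense occurred in a school zone (+20%): $112,752 × 1.2 = $135,302.40.
Rounded to the nearest dollar: $135,302.

$135,302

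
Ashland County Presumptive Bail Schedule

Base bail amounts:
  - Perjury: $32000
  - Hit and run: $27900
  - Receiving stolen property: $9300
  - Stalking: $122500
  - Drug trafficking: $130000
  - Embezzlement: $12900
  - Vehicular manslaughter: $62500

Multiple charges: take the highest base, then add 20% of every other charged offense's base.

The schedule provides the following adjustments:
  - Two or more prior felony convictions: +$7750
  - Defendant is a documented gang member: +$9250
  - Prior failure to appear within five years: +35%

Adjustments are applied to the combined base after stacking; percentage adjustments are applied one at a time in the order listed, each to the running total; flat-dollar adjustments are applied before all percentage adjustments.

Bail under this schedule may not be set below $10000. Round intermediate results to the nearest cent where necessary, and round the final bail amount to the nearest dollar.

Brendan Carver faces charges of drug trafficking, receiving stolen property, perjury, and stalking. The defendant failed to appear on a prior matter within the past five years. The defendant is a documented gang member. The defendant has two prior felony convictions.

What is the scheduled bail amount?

$242676

Base amounts from the schedule: drug trafficking $130000; receiving stolen property $9300; perjury $32000; stalking $122500.
Stacking rule: highest base plus 20% of each additional charge. Highest is drug trafficking at $130000. Additional: $9300 × 20% = $1860; $32000 × 20% = $6400; $122500 × 20% = $24500. Combined base = $130000 + $32760 = $162760.
Two or more prior felony convictions (+$7750 flat): $162760 + $7750 = $170510.
Defendant is a documented gang member (+$9250 flat): $170510 + $9250 = $179760.
Prior failure to appear within five years (+35%): $179760 × 1.35 = $242676.
$242676 is at or above the $10000 minimum.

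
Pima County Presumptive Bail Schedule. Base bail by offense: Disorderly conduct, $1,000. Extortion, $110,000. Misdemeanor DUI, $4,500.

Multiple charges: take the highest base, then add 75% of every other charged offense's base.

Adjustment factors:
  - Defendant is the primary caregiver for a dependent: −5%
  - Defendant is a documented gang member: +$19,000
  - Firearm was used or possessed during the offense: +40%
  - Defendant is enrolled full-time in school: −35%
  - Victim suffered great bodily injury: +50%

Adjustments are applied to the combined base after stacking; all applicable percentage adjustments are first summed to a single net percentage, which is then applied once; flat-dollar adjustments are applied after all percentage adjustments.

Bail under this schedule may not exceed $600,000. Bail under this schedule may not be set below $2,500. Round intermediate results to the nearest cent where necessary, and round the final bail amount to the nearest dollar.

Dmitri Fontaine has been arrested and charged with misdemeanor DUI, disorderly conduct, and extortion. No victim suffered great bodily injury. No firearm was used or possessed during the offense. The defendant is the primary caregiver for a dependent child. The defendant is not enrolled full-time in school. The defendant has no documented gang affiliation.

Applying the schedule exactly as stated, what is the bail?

Base amounts from the schedule: misdemeanor DUI $4,500; disorderly conduct $1,000; extortion $110,000.
Stacking rule: highest base plus 75% of each additional charge. Highest is extortion at $110,000. Additional: $4,500 × 75% = $3,375; $1,000 × 75% = $750. Combined base = $110,000 + $4,125 = $114,125.
Defendant is the primary caregiver for a dependent (−5%): $114,125 × 0.95 = $108,418.75.
$108,418.75 is within the $600,000 maximum.
$108,418.75 is at or above the $2,500 minimum.
Rounded to the nearest dollar: $108,419.

$108,419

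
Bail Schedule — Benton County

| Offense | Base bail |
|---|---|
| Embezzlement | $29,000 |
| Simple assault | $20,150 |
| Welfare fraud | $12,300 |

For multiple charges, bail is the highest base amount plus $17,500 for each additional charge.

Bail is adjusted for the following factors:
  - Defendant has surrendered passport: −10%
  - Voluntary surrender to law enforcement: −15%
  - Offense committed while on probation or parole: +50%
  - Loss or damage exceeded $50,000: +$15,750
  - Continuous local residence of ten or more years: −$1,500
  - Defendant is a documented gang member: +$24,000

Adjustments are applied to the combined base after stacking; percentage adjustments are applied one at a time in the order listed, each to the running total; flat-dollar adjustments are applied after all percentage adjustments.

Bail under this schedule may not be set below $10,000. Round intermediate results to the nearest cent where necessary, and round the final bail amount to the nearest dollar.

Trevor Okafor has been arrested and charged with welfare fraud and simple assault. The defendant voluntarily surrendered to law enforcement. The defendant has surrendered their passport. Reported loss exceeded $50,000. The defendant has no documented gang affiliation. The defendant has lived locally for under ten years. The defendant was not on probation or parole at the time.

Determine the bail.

$44,552

Base amounts from the schedule: welfare fraud $12,300; simple assault $20,150.
Stacking rule: highest base plus $17,500 per additional charge. Highest is simple assault at $20,150; 1 additional charge → +$17,500. Combined base = $37,650.
Defendant has surrendered passport (−10%): $37,650 × 0.9 = $33,885.
Voluntary surrender to law enforcement (−15%): $33,885 × 0.85 = $28,802.25.
Loss or damage exceeded $50,000 (+$15,750 flat): $28,802.25 + $15,750 = $44,552.25.
$44,552.25 is at or above the $10,000 minimum.
Rounded to the nearest dollar: $44,552.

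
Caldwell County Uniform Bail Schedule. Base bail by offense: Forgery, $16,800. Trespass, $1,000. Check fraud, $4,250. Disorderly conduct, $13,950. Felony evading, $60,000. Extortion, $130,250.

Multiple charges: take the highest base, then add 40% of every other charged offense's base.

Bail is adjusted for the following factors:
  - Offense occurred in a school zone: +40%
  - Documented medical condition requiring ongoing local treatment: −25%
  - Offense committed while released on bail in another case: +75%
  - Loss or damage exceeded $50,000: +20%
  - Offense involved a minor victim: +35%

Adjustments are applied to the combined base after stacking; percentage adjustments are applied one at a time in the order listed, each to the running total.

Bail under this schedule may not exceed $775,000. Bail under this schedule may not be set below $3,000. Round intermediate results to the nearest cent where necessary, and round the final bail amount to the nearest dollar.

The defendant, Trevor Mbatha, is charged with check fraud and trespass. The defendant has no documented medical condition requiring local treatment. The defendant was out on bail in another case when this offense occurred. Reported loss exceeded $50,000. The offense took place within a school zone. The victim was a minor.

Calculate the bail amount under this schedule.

$18,456

Base amounts from the schedule: check fraud $4,250; trespass $1,000.
Stacking rule: highest base plus 40% of each additional charge. Highest is check fraud at $4,250. Additional: $1,000 × 40% = $400. Combined base = $4,250 + $400 = $4,650.
Offense occurred in a school zone (+40%): $4,650 × 1.4 = $6,510.
Offense committed while released on bail in another case (+75%): $6,510 × 1.75 = $11,392.50.
Loss or damage exceeded $50,000 (+20%): $11,392.50 × 1.2 = $13,671.
Offense involved a minor victim (+35%): $13,671 × 1.35 = $18,455.85.
$18,455.85 is within the $775,000 maximum.
$18,455.85 is at or above the $3,000 minimum.
Rounded to the nearest dollar: $18,456.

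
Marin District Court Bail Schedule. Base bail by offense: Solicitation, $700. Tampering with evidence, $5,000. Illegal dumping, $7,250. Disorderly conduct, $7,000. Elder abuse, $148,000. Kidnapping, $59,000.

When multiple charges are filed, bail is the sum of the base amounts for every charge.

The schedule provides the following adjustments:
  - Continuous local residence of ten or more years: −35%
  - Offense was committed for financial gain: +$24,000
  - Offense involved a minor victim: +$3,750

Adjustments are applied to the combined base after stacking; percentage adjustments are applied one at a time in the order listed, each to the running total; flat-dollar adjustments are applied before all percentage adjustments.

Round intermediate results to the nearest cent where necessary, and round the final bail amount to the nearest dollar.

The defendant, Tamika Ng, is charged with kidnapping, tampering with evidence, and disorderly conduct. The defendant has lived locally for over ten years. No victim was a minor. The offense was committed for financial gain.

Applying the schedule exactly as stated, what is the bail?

$61,750

Base amounts from the schedule: kidnapping $59,000; tampering with evidence $5,000; disorderly conduct $7,000.
Stacking rule: sum of all bases. $59,000 + $5,000 + $7,000 = $71,000.
Offense was committed for financial gain (+$24,000 flat): $71,000 + $24,000 = $95,000.
Continuous local residence of ten or more years (−35%): $95,000 × 0.65 = $61,750.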